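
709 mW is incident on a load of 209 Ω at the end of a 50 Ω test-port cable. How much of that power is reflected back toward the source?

P_reflected ≈ 267 mW

Γ = (209 − 50)/(209 + 50) = 0.614
|Γ|² = 0.377
P_refl = |Γ|²·P_inc = 267 mW, P_del = (1 − |Γ|²)·P_inc = 442 mW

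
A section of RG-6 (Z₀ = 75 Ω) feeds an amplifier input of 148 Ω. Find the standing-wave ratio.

Γ = (148 − 75)/(148 + 75) = 0.327
VSWR = (1 + 0.327)/(1 − 0.327)

VSWR ≈ 1.97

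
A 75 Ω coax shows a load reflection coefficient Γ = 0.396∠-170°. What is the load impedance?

Z_L ≈ 32.7 − j5.33 Ω

Z_L = Z_0·(1 + Γ)/(1 − Γ) = 75·(0.61 − j0.0688)/(1.39 + j0.0688)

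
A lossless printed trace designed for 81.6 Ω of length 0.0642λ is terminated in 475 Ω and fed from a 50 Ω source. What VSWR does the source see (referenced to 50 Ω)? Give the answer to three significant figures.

VSWR ≈ 8.6

βl = 2π × 0.0642 = 23.1°
tan(βl) = 0.427
Z_in = Z_0·(Z_L + jZ_0·tanβl)/(Z_0 + jZ_L·tanβl) = 78.3 − j160 Ω
Γ_s = (Z_in − Z_s)/(Z_in + Z_s) = (28.3 − j160)/(128 − j160), |Γ_s| = 0.792
VSWR = (1 + |Γ_s|)/(1 − |Γ_s|)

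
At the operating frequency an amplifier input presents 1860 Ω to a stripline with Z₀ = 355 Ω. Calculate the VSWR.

VSWR ≈ 5.24

Γ = (1860 − 355)/(1860 + 355) = 0.679
VSWR = (1 + 0.679)/(1 − 0.679)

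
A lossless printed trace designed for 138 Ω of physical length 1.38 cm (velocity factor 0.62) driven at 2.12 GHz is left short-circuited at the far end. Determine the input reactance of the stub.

λ = v/f = 0.62·c / 2.12 GHz = 0.0877 m
βl = 2π·l/λ = 2π × 0.157 = 56.6°
tan(βl) = 1.52
For a short-circuited stub, Z_in = jZ_0·tan(βl)

X_in ≈ 209 Ω (inductive)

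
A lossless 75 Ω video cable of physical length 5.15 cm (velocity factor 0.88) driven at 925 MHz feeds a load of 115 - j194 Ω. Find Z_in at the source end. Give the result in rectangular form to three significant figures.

λ = v/f = 0.88·c / 925 MHz = 0.285 m
βl = 2π·l/λ = 2π × 0.18 = 65°
tan(βl) = tan(65°) = 2.14
Z_in = Z_0·(Z_L + jZ_0·tanβl)/(Z_0 + jZ_L·tanβl)
     = 75·(115 − j33.5)/(490 + j246)

Z_in ≈ 12 − j11.1 Ω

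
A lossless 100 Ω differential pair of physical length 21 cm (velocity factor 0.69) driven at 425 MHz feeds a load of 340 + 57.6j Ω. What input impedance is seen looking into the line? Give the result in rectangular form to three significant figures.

Z_in ≈ 101 + j135 Ω

λ = v/f = 0.69·c / 425 MHz = 0.487 m
βl = 2π·l/λ = 2π × 0.431 = 155°
tan(βl) = tan(155°) = -0.462
Z_in = Z_0·(Z_L + jZ_0·tanβl)/(Z_0 + jZ_L·tanβl)
     = 100·(340 + j11.4)/(127 − j157)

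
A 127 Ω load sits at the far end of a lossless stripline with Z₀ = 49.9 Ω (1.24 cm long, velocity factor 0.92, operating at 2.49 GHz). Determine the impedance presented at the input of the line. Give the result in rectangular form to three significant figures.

Z_in ≈ 38.6 − j41 Ω

λ = v/f = 0.92·c / 2.49 GHz = 0.111 m
βl = 2π·l/λ = 2π × 0.112 = 40.3°
tan(βl) = tan(40.3°) = 0.847
Z_in = Z_0·(Z_L + jZ_0·tanβl)/(Z_0 + jZ_L·tanβl)
     = 49.9·(127 + j42.3)/(49.9 + j108)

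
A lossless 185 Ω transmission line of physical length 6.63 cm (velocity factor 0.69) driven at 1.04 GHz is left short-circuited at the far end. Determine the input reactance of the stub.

λ = v/f = 0.69·c / 1.04 GHz = 0.199 m
βl = 2π·l/λ = 2π × 0.333 = 120°
tan(βl) = -1.74
For a short-circuited stub, Z_in = jZ_0·tan(βl)

X_in ≈ -322 Ω (capacitive)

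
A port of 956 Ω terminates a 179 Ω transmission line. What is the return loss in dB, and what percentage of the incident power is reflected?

RL ≈ 3.29 dB; 46.9% of incident power reflected

Γ = (956 − 179)/(956 + 179) = 0.685
RL = −20·log₁₀(0.685) = 3.29 dB
P_refl/P_inc = |Γ|² = 0.469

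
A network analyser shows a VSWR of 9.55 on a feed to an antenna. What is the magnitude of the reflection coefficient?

|Γ| = (S − 1)/(S + 1) = (9.55 − 1)/(9.55 + 1) = 8.55/10.6

|Γ| ≈ 0.81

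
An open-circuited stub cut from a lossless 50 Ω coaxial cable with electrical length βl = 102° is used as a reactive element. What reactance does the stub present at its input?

X_in ≈ 10.6 Ω (inductive)

tan(βl) = -4.7
For an open-circuited stub, Z_in = −jZ_0·cot(βl) = −jZ_0/tan(βl)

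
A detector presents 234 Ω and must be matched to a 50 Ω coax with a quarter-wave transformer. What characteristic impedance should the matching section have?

Z_qwt ≈ 108 Ω

Z_qwt = √(Z_0·R_L) = √(50 × 234) = √11700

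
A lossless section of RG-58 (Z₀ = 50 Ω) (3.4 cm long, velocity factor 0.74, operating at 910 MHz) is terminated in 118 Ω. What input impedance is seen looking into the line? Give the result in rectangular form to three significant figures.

λ = v/f = 0.74·c / 910 MHz = 0.244 m
βl = 2π·l/λ = 2π × 0.139 = 50.2°
tan(βl) = tan(50.2°) = 1.2
Z_in = Z_0·(Z_L + jZ_0·tanβl)/(Z_0 + jZ_L·tanβl)
     = 50·(118 + j60)/(50 + j141)

Z_in ≈ 31.9 − j30.4 Ω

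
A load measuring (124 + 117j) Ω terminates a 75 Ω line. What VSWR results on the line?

Γ = (Z_L − Z_0)/(Z_L + Z_0) = (49 + j117)/(199 + j117)
|Γ| = 127/231 = 0.549
VSWR = (1 + |Γ|)/(1 − |Γ|) = 1.55/0.451

VSWR ≈ 3.44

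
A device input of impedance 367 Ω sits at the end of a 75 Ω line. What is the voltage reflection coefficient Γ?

Γ = (Z_L − Z_0)/(Z_L + Z_0) = (367 − 75)/(367 + 75) = 292/442

Γ = 0.661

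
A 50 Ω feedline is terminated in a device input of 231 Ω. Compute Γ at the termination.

Γ = (Z_L − Z_0)/(Z_L + Z_0) = (231 − 50)/(231 + 50) = 181/281

Γ = 0.644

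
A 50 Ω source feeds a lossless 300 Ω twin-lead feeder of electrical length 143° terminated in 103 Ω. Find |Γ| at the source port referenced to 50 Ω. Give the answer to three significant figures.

|Γ| ≈ 0.774

tan(βl) = -0.754
Z_in = Z_0·(Z_L + jZ_0·tanβl)/(Z_0 + jZ_L·tanβl) = 151 − j187 Ω
Γ_s = (Z_in − Z_s)/(Z_in + Z_s) = (101 − j187)/(201 − j187), |Γ_s| = 0.774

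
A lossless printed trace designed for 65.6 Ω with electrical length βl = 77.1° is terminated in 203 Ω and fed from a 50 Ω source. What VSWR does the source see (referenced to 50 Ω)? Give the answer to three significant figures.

VSWR ≈ 2.45

tan(βl) = 4.37
Z_in = Z_0·(Z_L + jZ_0·tanβl)/(Z_0 + jZ_L·tanβl) = 22.2 − j13.4 Ω
Γ_s = (Z_in − Z_s)/(Z_in + Z_s) = (-27.8 − j13.4)/(72.2 − j13.4), |Γ_s| = 0.42
VSWR = (1 + |Γ_s|)/(1 − |Γ_s|)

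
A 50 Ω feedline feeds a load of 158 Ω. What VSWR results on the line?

VSWR ≈ 3.16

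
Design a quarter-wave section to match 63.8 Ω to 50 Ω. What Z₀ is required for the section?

Z_qwt = √(Z_0·R_L) = √(50 × 63.8) = √3190

Z_qwt ≈ 56.5 Ω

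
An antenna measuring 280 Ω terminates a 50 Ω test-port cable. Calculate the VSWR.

VSWR ≈ 5.6

Γ = (280 − 50)/(280 + 50) = 0.697
VSWR = (1 + 0.697)/(1 − 0.697)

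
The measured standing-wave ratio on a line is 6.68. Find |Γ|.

|Γ| = (S − 1)/(S + 1) = (6.68 − 1)/(6.68 + 1) = 5.68/7.68

|Γ| ≈ 0.74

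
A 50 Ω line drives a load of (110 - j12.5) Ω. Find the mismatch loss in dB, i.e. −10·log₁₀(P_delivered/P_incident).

Γ = (60 − j12.5)/(160 − j12.5), |Γ| = 0.382
|Γ|² = 0.146, so P_del/P_inc = 1 − |Γ|² = 0.854
ML = −10·log₁₀(1 − |Γ|²)

mismatch loss ≈ 0.685 dB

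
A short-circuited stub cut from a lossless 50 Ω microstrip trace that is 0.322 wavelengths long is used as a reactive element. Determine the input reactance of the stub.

X_in ≈ -103 Ω (capacitive)

βl = 2π × 0.322 = 116°
tan(βl) = -2.06
For a short-circuited stub, Z_in = jZ_0·tan(βl)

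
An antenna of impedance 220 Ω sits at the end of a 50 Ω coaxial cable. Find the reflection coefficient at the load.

Γ = (Z_L − Z_0)/(Z_L + Z_0) = (220 − 50)/(220 + 50) = 170/270

Γ = 0.63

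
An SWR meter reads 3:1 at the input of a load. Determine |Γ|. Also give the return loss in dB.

|Γ| ≈ 0.5; return loss ≈ 6.02 dB

|Γ| = (S − 1)/(S + 1) = (3 − 1)/(3 + 1) = 2/4
RL = −20·log₁₀|Γ| = −20·log₁₀(0.5)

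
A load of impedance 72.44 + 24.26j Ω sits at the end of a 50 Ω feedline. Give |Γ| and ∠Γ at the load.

Γ ≈ 0.265 ∠ 36°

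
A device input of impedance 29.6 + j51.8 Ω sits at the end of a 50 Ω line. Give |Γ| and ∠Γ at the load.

Γ ≈ 0.586 ∠ 78.4°

Γ = (Z_L − Z_0)/(Z_L + Z_0) = (-20.4 + j51.8)/(79.6 + j51.8)
|Γ| = 55.7/95 = 0.586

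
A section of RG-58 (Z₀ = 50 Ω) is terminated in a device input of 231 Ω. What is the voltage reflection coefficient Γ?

Γ = (Z_L − Z_0)/(Z_L + Z_0) = (231 − 50)/(231 + 50) = 181/281

Γ = 0.644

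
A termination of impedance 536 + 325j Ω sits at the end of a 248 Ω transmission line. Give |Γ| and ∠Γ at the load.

Γ = (Z_L − Z_0)/(Z_L + Z_0) = (288 + j325)/(784 + j325)
|Γ| = 434/849 = 0.512

Γ ≈ 0.512 ∠ 25.9°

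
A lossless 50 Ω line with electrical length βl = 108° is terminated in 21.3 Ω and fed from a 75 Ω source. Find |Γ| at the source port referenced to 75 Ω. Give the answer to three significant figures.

|Γ| ≈ 0.286

tan(βl) = -3.08
Z_in = Z_0·(Z_L + jZ_0·tanβl)/(Z_0 + jZ_L·tanβl) = 82 − j46.3 Ω
Γ_s = (Z_in − Z_s)/(Z_in + Z_s) = (7.04 − j46.3)/(157 − j46.3), |Γ_s| = 0.286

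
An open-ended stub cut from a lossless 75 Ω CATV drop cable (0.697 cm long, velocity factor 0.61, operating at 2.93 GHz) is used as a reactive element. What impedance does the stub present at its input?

Z_in ≈ −j88.8 Ω

λ = v/f = 0.61·c / 2.93 GHz = 0.0625 m
βl = 2π·l/λ = 2π × 0.112 = 40.2°
tan(βl) = 0.844
For an open-ended stub, Z_in = −jZ_0·cot(βl) = −jZ_0/tan(βl)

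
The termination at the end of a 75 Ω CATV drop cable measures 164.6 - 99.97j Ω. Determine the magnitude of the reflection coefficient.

|Γ| ≈ 0.517

Γ = (Z_L − Z_0)/(Z_L + Z_0) = (89.6 − j99.97)/(239.6 − j99.97)
|Γ| = 134/260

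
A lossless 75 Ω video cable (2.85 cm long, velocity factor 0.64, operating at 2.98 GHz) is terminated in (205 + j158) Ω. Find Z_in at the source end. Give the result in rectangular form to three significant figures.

λ = v/f = 0.64·c / 2.98 GHz = 0.0644 m
βl = 2π·l/λ = 2π × 0.442 = 159°
tan(βl) = tan(159°) = -0.379
Z_in = Z_0·(Z_L + jZ_0·tanβl)/(Z_0 + jZ_L·tanβl)
     = 75·(205 + j130)/(135 − j77.7)

Z_in ≈ 54.4 + j103 Ω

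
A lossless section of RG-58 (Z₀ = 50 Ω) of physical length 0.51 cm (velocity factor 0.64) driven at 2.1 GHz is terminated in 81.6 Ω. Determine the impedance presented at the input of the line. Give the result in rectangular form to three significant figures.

Z_in ≈ 68.2 − j22.4 Ω

λ = v/f = 0.64·c / 2.1 GHz = 0.0914 m
βl = 2π·l/λ = 2π × 0.0558 = 20.1°
tan(βl) = tan(20.1°) = 0.366
Z_in = Z_0·(Z_L + jZ_0·tanβl)/(Z_0 + jZ_L·tanβl)
     = 50·(81.6 + j18.3)/(50 + j29.8)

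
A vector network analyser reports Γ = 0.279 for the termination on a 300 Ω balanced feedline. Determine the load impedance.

Z_L = Z_0·(1 + Γ)/(1 − Γ) = 300·(1.28)/(0.721)

Z_L ≈ 532 Ω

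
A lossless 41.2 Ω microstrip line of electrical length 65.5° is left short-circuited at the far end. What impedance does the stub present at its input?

Z_in ≈ +j90.4 Ω

tan(βl) = 2.19
For a short-circuited stub, Z_in = jZ_0·tan(βl)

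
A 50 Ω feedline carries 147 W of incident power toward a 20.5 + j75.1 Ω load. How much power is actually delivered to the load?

|Γ| = |(-29.5 + j75.1)/(70.5 + j75.1)| = 0.783
|Γ|² = 0.614
P_refl = |Γ|²·P_inc = 90.2 W, P_del = (1 − |Γ|²)·P_inc = 56.8 W

P_delivered ≈ 56.8 W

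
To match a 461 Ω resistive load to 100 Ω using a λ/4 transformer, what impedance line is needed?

Z_qwt ≈ 215 Ω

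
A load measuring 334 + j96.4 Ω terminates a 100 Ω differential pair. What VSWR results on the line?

VSWR ≈ 3.64

Γ = (Z_L − Z_0)/(Z_L + Z_0) = (234 + j96.4)/(434 + j96.4)
|Γ| = 253/445 = 0.569
VSWR = (1 + |Γ|)/(1 − |Γ|) = 1.57/0.431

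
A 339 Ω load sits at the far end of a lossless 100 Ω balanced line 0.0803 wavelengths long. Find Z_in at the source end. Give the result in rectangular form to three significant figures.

Z_in ≈ 98.2 − j129 Ω

βl = 2π × 0.0803 = 28.9°
tan(βl) = tan(28.9°) = 0.552
Z_in = Z_0·(Z_L + jZ_0·tanβl)/(Z_0 + jZ_L·tanβl)
     = 100·(339 + j55.2)/(100 + j187)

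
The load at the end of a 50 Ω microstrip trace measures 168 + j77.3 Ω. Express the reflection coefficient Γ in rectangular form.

Γ ≈ 0.593 + j0.144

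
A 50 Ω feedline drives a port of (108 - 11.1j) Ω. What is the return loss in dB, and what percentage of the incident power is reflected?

RL ≈ 8.57 dB; 13.9% of incident power reflected

Γ = (58 − j11.1)/(158 − j11.1), |Γ| = 0.373
RL = −20·log₁₀(0.373) = 8.57 dB
P_refl/P_inc = |Γ|² = 0.139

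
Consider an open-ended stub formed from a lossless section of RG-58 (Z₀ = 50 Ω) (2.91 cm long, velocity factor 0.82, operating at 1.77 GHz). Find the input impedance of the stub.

λ = v/f = 0.82·c / 1.77 GHz = 0.139 m
βl = 2π·l/λ = 2π × 0.209 = 75.4°
tan(βl) = 3.83
For an open-ended stub, Z_in = −jZ_0·cot(βl) = −jZ_0/tan(βl)

Z_in ≈ −j13 Ω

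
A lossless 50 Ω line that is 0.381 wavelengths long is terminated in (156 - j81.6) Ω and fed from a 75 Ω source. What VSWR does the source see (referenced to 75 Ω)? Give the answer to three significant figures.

βl = 2π × 0.381 = 137°
tan(βl) = -0.927
Z_in = Z_0·(Z_L + jZ_0·tanβl)/(Z_0 + jZ_L·tanβl) = 33.6 + j59.9 Ω
Γ_s = (Z_in − Z_s)/(Z_in + Z_s) = (-41.4 + j59.9)/(109 + j59.9), |Γ_s| = 0.587
VSWR = (1 + |Γ_s|)/(1 − |Γ_s|)

VSWR ≈ 3.84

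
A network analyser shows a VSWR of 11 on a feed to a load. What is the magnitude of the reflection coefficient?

|Γ| ≈ 0.833

|Γ| = (S − 1)/(S + 1) = (11 − 1)/(11 + 1) = 10/12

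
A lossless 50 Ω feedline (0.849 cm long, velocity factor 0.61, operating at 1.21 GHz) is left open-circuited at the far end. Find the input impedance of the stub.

Z_in ≈ −j136 Ω

λ = v/f = 0.61·c / 1.21 GHz = 0.151 m
βl = 2π·l/λ = 2π × 0.0561 = 20.2°
tan(βl) = 0.368
For an open-circuited stub, Z_in = −jZ_0·cot(βl) = −jZ_0/tan(βl)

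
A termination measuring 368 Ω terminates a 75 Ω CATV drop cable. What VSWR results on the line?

VSWR ≈ 4.91

Γ = (368 − 75)/(368 + 75) = 0.661
VSWR = (1 + 0.661)/(1 − 0.661)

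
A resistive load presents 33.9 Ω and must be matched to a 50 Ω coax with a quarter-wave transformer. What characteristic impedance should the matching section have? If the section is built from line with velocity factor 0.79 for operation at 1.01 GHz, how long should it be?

Z_qwt ≈ 41.2 Ω; length ≈ 5.87 cm

Z_qwt = √(Z_0·R_L) = √(50 × 33.9) = √1695
λ = 0.79·c/f = 0.235 m, so l = λ/4 = 0.0587 m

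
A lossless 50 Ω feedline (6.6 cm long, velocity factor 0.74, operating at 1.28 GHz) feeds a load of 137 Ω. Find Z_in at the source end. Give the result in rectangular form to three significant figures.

λ = v/f = 0.74·c / 1.28 GHz = 0.173 m
βl = 2π·l/λ = 2π × 0.381 = 137°
tan(βl) = tan(137°) = -0.933
Z_in = Z_0·(Z_L + jZ_0·tanβl)/(Z_0 + jZ_L·tanβl)
     = 50·(137 − j46.6)/(50 − j128)

Z_in ≈ 34 + j40.3 Ω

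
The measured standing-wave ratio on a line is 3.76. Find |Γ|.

|Γ| = (S − 1)/(S + 1) = (3.76 − 1)/(3.76 + 1) = 2.76/4.76

|Γ| ≈ 0.58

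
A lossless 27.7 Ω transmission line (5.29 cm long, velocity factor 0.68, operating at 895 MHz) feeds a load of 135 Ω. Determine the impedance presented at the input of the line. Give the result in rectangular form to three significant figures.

Z_in ≈ 5.75 − j3 Ω

λ = v/f = 0.68·c / 895 MHz = 0.228 m
βl = 2π·l/λ = 2π × 0.232 = 83.6°
tan(βl) = tan(83.6°) = 8.85
Z_in = Z_0·(Z_L + jZ_0·tanβl)/(Z_0 + jZ_L·tanβl)
     = 27.7·(135 + j245)/(27.7 + j1190)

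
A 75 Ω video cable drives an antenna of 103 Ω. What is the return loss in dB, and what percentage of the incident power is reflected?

Γ = (103 − 75)/(103 + 75) = 0.157
RL = −20·log₁₀(0.157) = 16.1 dB
P_refl/P_inc = |Γ|² = 0.0247

RL ≈ 16.1 dB; 2.47% of incident power reflected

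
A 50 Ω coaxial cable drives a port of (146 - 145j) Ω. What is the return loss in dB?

RL ≈ 2.93 dB

Γ = (96 − j145)/(196 − j145), |Γ| = 0.713
RL = −20·log₁₀|Γ| = −20·log₁₀(0.713)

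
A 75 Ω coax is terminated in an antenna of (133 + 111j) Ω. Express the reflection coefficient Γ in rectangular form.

Γ ≈ 0.439 + j0.3

Γ = (Z_L − Z_0)/(Z_L + Z_0) = (58 + j111)/(208 + j111)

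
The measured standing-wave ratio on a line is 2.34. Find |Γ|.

|Γ| ≈ 0.401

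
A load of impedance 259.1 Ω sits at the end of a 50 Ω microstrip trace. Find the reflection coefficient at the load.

Γ = (Z_L − Z_0)/(Z_L + Z_0) = (259.1 − 50)/(259.1 + 50) = 209.1/309.1

Γ = 0.676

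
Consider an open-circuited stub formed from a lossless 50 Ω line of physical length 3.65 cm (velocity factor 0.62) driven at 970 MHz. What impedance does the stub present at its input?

λ = v/f = 0.62·c / 970 MHz = 0.192 m
βl = 2π·l/λ = 2π × 0.19 = 68.5°
tan(βl) = 2.54
For an open-circuited stub, Z_in = −jZ_0·cot(βl) = −jZ_0/tan(βl)

Z_in ≈ −j19.7 Ω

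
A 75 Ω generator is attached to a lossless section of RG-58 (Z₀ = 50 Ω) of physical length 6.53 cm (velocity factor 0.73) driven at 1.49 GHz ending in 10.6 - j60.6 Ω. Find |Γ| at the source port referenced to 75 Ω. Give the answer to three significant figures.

|Γ| ≈ 0.798

λ = v/f = 0.73·c / 1.49 GHz = 0.147 m
βl = 2π·l/λ = 2π × 0.444 = 160°
tan(βl) = -0.365
Z_in = Z_0·(Z_L + jZ_0·tanβl)/(Z_0 + jZ_L·tanβl) = 37.9 − j136 Ω
Γ_s = (Z_in − Z_s)/(Z_in + Z_s) = (-37.1 − j136)/(113 − j136), |Γ_s| = 0.798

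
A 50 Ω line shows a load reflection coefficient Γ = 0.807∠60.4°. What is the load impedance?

Z_L = Z_0·(1 + Γ)/(1 − Γ) = 50·(1.4 + j0.702)/(0.601 − j0.702)

Z_L ≈ 20.4 + j82.2 Ω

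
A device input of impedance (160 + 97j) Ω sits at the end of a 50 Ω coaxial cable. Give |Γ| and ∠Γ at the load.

Γ ≈ 0.634 ∠ 16.6°

Γ = (Z_L − Z_0)/(Z_L + Z_0) = (110 + j97)/(210 + j97)
|Γ| = 147/231 = 0.634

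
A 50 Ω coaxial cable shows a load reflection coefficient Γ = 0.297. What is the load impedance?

Z_L = Z_0·(1 + Γ)/(1 − Γ) = 50·(1.3)/(0.703)

Z_L ≈ 92.2 Ω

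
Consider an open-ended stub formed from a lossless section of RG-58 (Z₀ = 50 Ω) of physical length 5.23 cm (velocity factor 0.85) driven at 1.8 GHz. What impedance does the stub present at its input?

λ = v/f = 0.85·c / 1.8 GHz = 0.142 m
βl = 2π·l/λ = 2π × 0.369 = 133°
tan(βl) = -1.08
For an open-ended stub, Z_in = −jZ_0·cot(βl) = −jZ_0/tan(βl)

Z_in ≈ +j46.5 Ω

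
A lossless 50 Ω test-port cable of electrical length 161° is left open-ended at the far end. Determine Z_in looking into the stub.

tan(βl) = -0.344
For an open-ended stub, Z_in = −jZ_0·cot(βl) = −jZ_0/tan(βl)

Z_in ≈ +j145 Ω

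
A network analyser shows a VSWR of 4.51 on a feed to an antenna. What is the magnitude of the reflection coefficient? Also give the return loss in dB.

|Γ| = (S − 1)/(S + 1) = (4.51 − 1)/(4.51 + 1) = 3.51/5.51
RL = −20·log₁₀|Γ| = −20·log₁₀(0.637)

|Γ| ≈ 0.637; return loss ≈ 3.92 dB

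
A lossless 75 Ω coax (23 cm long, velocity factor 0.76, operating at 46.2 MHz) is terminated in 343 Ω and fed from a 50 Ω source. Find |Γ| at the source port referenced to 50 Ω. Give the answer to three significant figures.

λ = v/f = 0.76·c / 46.2 MHz = 4.94 m
βl = 2π·l/λ = 2π × 0.0466 = 16.8°
tan(βl) = 0.301
Z_in = Z_0·(Z_L + jZ_0·tanβl)/(Z_0 + jZ_L·tanβl) = 129 − j155 Ω
Γ_s = (Z_in − Z_s)/(Z_in + Z_s) = (79 − j155)/(179 − j155), |Γ_s| = 0.735

|Γ| ≈ 0.735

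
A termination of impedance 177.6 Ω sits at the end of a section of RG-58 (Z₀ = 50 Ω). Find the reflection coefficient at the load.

Γ = 0.561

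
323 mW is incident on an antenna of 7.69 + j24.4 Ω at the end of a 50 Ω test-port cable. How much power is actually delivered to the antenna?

|Γ| = |(-42.31 + j24.4)/(57.69 + j24.4)| = 0.78
|Γ|² = 0.608
P_refl = |Γ|²·P_inc = 196 mW, P_del = (1 − |Γ|²)·P_inc = 127 mW

P_delivered ≈ 127 mW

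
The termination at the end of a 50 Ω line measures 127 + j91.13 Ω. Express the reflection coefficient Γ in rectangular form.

Γ = (Z_L − Z_0)/(Z_L + Z_0) = (77 + j91.13)/(177 + j91.13)

Γ ≈ 0.553 + j0.23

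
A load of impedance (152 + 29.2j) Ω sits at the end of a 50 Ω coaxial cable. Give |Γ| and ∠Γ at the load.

Γ ≈ 0.52 ∠ 7.75°

Γ = (Z_L − Z_0)/(Z_L + Z_0) = (102 + j29.2)/(202 + j29.2)
|Γ| = 106/204 = 0.52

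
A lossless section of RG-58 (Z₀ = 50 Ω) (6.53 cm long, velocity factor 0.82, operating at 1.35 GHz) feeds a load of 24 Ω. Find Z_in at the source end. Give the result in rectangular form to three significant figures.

λ = v/f = 0.82·c / 1.35 GHz = 0.182 m
βl = 2π·l/λ = 2π × 0.358 = 129°
tan(βl) = tan(129°) = -1.23
Z_in = Z_0·(Z_L + jZ_0·tanβl)/(Z_0 + jZ_L·tanβl)
     = 50·(24 − j61.7)/(50 − j29.6)

Z_in ≈ 44.8 − j35.2 Ω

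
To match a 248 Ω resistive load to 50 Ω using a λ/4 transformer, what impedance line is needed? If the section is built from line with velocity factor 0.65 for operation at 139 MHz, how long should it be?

Z_qwt ≈ 111 Ω; length ≈ 35.1 cm

Z_qwt = √(Z_0·R_L) = √(50 × 248) = √12400
λ = 0.65·c/f = 1.4 m, so l = λ/4 = 0.351 m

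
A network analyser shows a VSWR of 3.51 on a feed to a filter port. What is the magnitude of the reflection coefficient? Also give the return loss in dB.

|Γ| ≈ 0.557; return loss ≈ 5.09 dB

|Γ| = (S − 1)/(S + 1) = (3.51 − 1)/(3.51 + 1) = 2.51/4.51
RL = −20·log₁₀|Γ| = −20·log₁₀(0.557)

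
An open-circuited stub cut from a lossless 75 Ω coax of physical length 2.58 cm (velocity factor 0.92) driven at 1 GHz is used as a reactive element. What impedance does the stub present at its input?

Z_in ≈ −j113 Ω

λ = v/f = 0.92·c / 1 GHz = 0.276 m
βl = 2π·l/λ = 2π × 0.0935 = 33.7°
tan(βl) = 0.666
For an open-circuited stub, Z_in = −jZ_0·cot(βl) = −jZ_0/tan(βl)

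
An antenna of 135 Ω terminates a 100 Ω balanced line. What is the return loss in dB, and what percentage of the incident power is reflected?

Γ = (135 − 100)/(135 + 100) = 0.149
RL = −20·log₁₀(0.149) = 16.5 dB
P_refl/P_inc = |Γ|² = 0.0222

RL ≈ 16.5 dB; 2.22% of incident power reflected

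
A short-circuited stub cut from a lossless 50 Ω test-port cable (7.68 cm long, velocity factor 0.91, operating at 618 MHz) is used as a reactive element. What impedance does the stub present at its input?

λ = v/f = 0.91·c / 618 MHz = 0.442 m
βl = 2π·l/λ = 2π × 0.174 = 62.6°
tan(βl) = 1.93
For a short-circuited stub, Z_in = jZ_0·tan(βl)

Z_in ≈ +j96.4 Ω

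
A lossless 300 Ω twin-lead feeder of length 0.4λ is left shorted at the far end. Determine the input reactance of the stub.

βl = 2π × 0.4 = 144°
tan(βl) = -0.727
For a shorted stub, Z_in = jZ_0·tan(βl)

X_in ≈ -218 Ω (capacitive)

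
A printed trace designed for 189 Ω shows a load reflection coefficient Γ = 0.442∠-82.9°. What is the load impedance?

Z_L ≈ 140 − j153 Ω

Z_L = Z_0·(1 + Γ)/(1 − Γ) = 189·(1.05 − j0.439)/(0.945 + j0.439)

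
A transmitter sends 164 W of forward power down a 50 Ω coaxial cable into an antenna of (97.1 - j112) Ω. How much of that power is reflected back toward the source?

|Γ| = |(47.1 − j112)/(147.1 − j112)| = 0.657
|Γ|² = 0.432
P_refl = |Γ|²·P_inc = 70.8 W, P_del = (1 − |Γ|²)·P_inc = 93.2 W

P_reflected ≈ 70.8 W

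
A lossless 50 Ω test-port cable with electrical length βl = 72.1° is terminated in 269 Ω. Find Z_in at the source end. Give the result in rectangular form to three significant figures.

Z_in ≈ 10.2 − j15.5 Ω

tan(βl) = tan(72.1°) = 3.1
Z_in = Z_0·(Z_L + jZ_0·tanβl)/(Z_0 + jZ_L·tanβl)
     = 50·(269 + j155)/(50 + j833)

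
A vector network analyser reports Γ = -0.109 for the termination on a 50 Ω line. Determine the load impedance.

Z_L ≈ 40.2 Ω

Z_L = Z_0·(1 + Γ)/(1 − Γ) = 50·(0.891)/(1.11)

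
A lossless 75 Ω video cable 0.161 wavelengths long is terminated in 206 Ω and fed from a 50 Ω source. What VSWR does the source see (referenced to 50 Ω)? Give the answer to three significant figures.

βl = 2π × 0.161 = 58°
tan(βl) = 1.6
Z_in = Z_0·(Z_L + jZ_0·tanβl)/(Z_0 + jZ_L·tanβl) = 36.1 − j38.7 Ω
Γ_s = (Z_in − Z_s)/(Z_in + Z_s) = (-13.9 − j38.7)/(86.1 − j38.7), |Γ_s| = 0.435
VSWR = (1 + |Γ_s|)/(1 − |Γ_s|)

VSWR ≈ 2.54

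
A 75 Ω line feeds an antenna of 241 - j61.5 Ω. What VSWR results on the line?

VSWR ≈ 3.44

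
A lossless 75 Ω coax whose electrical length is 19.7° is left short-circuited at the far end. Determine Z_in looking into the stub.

Z_in ≈ +j26.9 Ω

tan(βl) = 0.358
For a short-circuited stub, Z_in = jZ_0·tan(βl)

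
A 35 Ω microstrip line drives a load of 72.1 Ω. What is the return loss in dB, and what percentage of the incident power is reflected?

Γ = (72.1 − 35)/(72.1 + 35) = 0.346
RL = −20·log₁₀(0.346) = 9.21 dB
P_refl/P_inc = |Γ|² = 0.12

RL ≈ 9.21 dB; 12% of incident power reflected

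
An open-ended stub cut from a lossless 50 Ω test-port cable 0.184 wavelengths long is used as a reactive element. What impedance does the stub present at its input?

Z_in ≈ −j22 Ω

βl = 2π × 0.184 = 66.2°
tan(βl) = 2.27
For an open-ended stub, Z_in = −jZ_0·cot(βl) = −jZ_0/tan(βl)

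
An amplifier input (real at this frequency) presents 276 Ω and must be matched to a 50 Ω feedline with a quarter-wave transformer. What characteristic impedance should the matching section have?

Z_qwt ≈ 117 Ω

Z_qwt = √(Z_0·R_L) = √(50 × 276) = √13800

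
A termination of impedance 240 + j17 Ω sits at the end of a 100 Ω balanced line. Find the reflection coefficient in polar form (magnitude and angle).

Γ ≈ 0.414 ∠ 4.06°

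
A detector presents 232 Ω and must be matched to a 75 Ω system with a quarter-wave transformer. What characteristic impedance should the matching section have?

Z_qwt = √(Z_0·R_L) = √(75 × 232) = √17400

Z_qwt ≈ 132 Ω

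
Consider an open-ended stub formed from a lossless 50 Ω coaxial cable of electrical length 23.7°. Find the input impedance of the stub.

tan(βl) = 0.439
For an open-ended stub, Z_in = −jZ_0·cot(βl) = −jZ_0/tan(βl)

Z_in ≈ −j114 Ω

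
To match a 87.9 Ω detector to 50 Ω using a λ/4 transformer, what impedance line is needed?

Z_qwt ≈ 66.3 Ω

Z_qwt = √(Z_0·R_L) = √(50 × 87.9) = √4395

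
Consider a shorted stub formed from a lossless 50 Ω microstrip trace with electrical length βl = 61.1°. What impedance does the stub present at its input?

tan(βl) = 1.81
For a shorted stub, Z_in = jZ_0·tan(βl)

Z_in ≈ +j90.6 Ω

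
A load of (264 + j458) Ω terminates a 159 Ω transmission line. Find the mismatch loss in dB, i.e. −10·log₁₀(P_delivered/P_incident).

mismatch loss ≈ 3.65 dB

Γ = (105 + j458)/(423 + j458), |Γ| = 0.754
|Γ|² = 0.568, so P_del/P_inc = 1 − |Γ|² = 0.432
ML = −10·log₁₀(1 − |Γ|²)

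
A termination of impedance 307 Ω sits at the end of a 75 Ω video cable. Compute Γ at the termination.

Γ = 0.607

Γ = (Z_L − Z_0)/(Z_L + Z_0) = (307 − 75)/(307 + 75) = 232/382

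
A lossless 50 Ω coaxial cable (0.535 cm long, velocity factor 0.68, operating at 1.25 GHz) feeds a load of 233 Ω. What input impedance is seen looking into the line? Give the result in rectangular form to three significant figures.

λ = v/f = 0.68·c / 1.25 GHz = 0.163 m
βl = 2π·l/λ = 2π × 0.0328 = 11.8°
tan(βl) = tan(11.8°) = 0.209
Z_in = Z_0·(Z_L + jZ_0·tanβl)/(Z_0 + jZ_L·tanβl)
     = 50·(233 + j10.4)/(50 + j48.7)

Z_in ≈ 125 − j111 Ω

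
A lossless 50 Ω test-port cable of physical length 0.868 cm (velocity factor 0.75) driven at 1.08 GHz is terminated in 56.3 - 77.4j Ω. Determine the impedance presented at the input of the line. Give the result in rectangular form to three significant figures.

λ = v/f = 0.75·c / 1.08 GHz = 0.208 m
βl = 2π·l/λ = 2π × 0.0417 = 15°
tan(βl) = tan(15°) = 0.268
Z_in = Z_0·(Z_L + jZ_0·tanβl)/(Z_0 + jZ_L·tanβl)
     = 50·(56.3 − j64)/(70.7 + j15.1)

Z_in ≈ 28.8 − j51.4 Ω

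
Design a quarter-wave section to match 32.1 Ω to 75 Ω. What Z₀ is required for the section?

Z_qwt ≈ 49.1 Ω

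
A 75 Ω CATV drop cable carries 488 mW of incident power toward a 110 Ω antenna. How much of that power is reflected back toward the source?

P_reflected ≈ 17.5 mW

Γ = (110 − 75)/(110 + 75) = 0.189
|Γ|² = 0.0358
P_refl = |Γ|²·P_inc = 17.5 mW, P_del = (1 − |Γ|²)·P_inc = 471 mW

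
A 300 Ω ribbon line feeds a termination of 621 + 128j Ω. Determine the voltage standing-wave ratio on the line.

Γ = (Z_L − Z_0)/(Z_L + Z_0) = (321 + j128)/(921 + j128)
|Γ| = 346/930 = 0.372
VSWR = (1 + |Γ|)/(1 − |Γ|) = 1.37/0.628

VSWR ≈ 2.18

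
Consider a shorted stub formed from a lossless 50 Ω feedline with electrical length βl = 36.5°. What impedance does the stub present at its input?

Z_in ≈ +j37 Ω

tan(βl) = 0.74
For a shorted stub, Z_in = jZ_0·tan(βl)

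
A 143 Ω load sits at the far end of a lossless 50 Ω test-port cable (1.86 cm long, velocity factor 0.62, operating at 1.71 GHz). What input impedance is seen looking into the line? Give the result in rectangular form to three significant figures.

Z_in ≈ 21.8 − j22.9 Ω

λ = v/f = 0.62·c / 1.71 GHz = 0.109 m
βl = 2π·l/λ = 2π × 0.171 = 61.6°
tan(βl) = tan(61.6°) = 1.85
Z_in = Z_0·(Z_L + jZ_0·tanβl)/(Z_0 + jZ_L·tanβl)
     = 50·(143 + j92.3)/(50 + j264)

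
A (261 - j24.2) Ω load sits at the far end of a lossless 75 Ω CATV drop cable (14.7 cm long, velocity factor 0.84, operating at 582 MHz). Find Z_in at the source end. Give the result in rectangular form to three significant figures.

Z_in ≈ 29.9 + j44.6 Ω

λ = v/f = 0.84·c / 582 MHz = 0.433 m
βl = 2π·l/λ = 2π × 0.339 = 122°
tan(βl) = tan(122°) = -1.59
Z_in = Z_0·(Z_L + jZ_0·tanβl)/(Z_0 + jZ_L·tanβl)
     = 75·(261 − j143)/(36.6 − j414)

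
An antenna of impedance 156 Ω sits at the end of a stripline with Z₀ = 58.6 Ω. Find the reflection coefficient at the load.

Γ = (Z_L − Z_0)/(Z_L + Z_0) = (156 − 58.6)/(156 + 58.6) = 97.4/214.6

Γ = 0.454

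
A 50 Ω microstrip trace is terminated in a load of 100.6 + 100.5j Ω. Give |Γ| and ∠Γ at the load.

Γ = (Z_L − Z_0)/(Z_L + Z_0) = (50.6 + j100.5)/(150.6 + j100.5)
|Γ| = 113/181 = 0.621

Γ ≈ 0.621 ∠ 29.6°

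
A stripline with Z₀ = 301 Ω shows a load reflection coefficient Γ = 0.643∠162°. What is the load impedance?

Z_L ≈ 67 + j45.4 Ω

Z_L = Z_0·(1 + Γ)/(1 − Γ) = 301·(0.388 + j0.199)/(1.61 − j0.199)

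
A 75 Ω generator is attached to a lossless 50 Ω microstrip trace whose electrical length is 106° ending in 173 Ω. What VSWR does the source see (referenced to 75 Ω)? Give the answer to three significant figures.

VSWR ≈ 4.98

tan(βl) = -3.49
Z_in = Z_0·(Z_L + jZ_0·tanβl)/(Z_0 + jZ_L·tanβl) = 15.5 + j13.1 Ω
Γ_s = (Z_in − Z_s)/(Z_in + Z_s) = (-59.5 + j13.1)/(90.5 + j13.1), |Γ_s| = 0.666
VSWR = (1 + |Γ_s|)/(1 − |Γ_s|)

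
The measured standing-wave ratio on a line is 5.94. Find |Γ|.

|Γ| ≈ 0.712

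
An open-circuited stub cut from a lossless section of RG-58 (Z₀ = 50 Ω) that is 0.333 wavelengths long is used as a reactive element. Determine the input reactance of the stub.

X_in ≈ 28.7 Ω (inductive)

βl = 2π × 0.333 = 120°
tan(βl) = -1.74
For an open-circuited stub, Z_in = −jZ_0·cot(βl) = −jZ_0/tan(βl)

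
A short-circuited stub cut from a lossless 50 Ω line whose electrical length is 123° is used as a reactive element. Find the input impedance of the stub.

tan(βl) = -1.54
For a short-circuited stub, Z_in = jZ_0·tan(βl)

Z_in ≈ −j77 Ω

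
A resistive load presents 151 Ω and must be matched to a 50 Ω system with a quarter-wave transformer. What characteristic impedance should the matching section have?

Z_qwt ≈ 86.9 Ω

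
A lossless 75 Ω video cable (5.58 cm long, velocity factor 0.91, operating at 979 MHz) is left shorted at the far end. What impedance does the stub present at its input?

λ = v/f = 0.91·c / 979 MHz = 0.279 m
βl = 2π·l/λ = 2π × 0.2 = 72°
tan(βl) = 3.08
For a shorted stub, Z_in = jZ_0·tan(βl)

Z_in ≈ +j231 Ω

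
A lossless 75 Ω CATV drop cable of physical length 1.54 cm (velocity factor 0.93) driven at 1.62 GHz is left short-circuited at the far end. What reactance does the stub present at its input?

λ = v/f = 0.93·c / 1.62 GHz = 0.172 m
βl = 2π·l/λ = 2π × 0.0894 = 32.2°
tan(βl) = 0.63
For a short-circuited stub, Z_in = jZ_0·tan(βl)

X_in ≈ 47.2 Ω (inductive)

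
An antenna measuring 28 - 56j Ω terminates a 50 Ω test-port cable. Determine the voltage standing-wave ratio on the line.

VSWR ≈ 4.36

Γ = (Z_L − Z_0)/(Z_L + Z_0) = (-22 − j56)/(78 − j56)
|Γ| = 60.2/96 = 0.627
VSWR = (1 + |Γ|)/(1 − |Γ|) = 1.63/0.373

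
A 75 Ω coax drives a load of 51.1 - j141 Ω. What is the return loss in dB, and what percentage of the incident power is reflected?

Γ = (-23.9 − j141)/(126.1 − j141), |Γ| = 0.756
RL = −20·log₁₀(0.756) = 2.43 dB
P_refl/P_inc = |Γ|² = 0.572

RL ≈ 2.43 dB; 57.2% of incident power reflected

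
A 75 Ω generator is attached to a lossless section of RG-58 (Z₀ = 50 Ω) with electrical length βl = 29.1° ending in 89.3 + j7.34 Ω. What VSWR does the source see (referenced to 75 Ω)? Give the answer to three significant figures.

tan(βl) = 0.557
Z_in = Z_0·(Z_L + jZ_0·tanβl)/(Z_0 + jZ_L·tanβl) = 63.9 − j30.8 Ω
Γ_s = (Z_in − Z_s)/(Z_in + Z_s) = (-11.1 − j30.8)/(139 − j30.8), |Γ_s| = 0.23
VSWR = (1 + |Γ_s|)/(1 − |Γ_s|)

VSWR ≈ 1.6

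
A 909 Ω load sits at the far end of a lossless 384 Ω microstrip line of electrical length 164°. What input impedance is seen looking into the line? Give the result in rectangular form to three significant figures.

Z_in ≈ 673 + j347 Ω

tan(βl) = tan(164°) = -0.287
Z_in = Z_0·(Z_L + jZ_0·tanβl)/(Z_0 + jZ_L·tanβl)
     = 384·(909 − j110)/(384 − j261)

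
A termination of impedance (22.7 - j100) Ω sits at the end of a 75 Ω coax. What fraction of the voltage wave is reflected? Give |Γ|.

Γ = (Z_L − Z_0)/(Z_L + Z_0) = (-52.3 − j100)/(97.7 − j100)
|Γ| = 113/140

|Γ| ≈ 0.807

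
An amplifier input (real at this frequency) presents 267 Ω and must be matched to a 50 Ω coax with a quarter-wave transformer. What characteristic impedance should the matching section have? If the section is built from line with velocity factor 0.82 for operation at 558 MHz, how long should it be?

Z_qwt ≈ 116 Ω; length ≈ 11 cm

Z_qwt = √(Z_0·R_L) = √(50 × 267) = √13350
λ = 0.82·c/f = 0.441 m, so l = λ/4 = 0.11 m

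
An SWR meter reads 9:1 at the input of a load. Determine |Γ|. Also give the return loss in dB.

|Γ| = (S − 1)/(S + 1) = (9 − 1)/(9 + 1) = 8/10
RL = −20·log₁₀|Γ| = −20·log₁₀(0.8)

|Γ| ≈ 0.8; return loss ≈ 1.94 dB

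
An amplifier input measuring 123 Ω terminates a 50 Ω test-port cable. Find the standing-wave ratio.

VSWR ≈ 2.46

For a purely resistive load, VSWR = R_L/Z_0 or Z_0/R_L (whichever > 1) = 123/50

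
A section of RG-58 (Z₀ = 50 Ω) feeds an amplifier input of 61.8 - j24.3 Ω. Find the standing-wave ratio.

VSWR ≈ 1.62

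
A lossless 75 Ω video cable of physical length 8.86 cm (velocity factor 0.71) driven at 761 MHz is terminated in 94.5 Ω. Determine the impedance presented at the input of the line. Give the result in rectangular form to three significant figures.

Z_in ≈ 63.4 + j11 Ω

λ = v/f = 0.71·c / 761 MHz = 0.28 m
βl = 2π·l/λ = 2π × 0.317 = 114°
tan(βl) = tan(114°) = -2.25
Z_in = Z_0·(Z_L + jZ_0·tanβl)/(Z_0 + jZ_L·tanβl)
     = 75·(94.5 − j169)/(75 − j213)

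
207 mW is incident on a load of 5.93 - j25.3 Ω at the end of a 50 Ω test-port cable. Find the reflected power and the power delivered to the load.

P_reflected ≈ 142 mW; P_delivered ≈ 65.2 mW

|Γ| = |(-44.07 − j25.3)/(55.93 − j25.3)| = 0.828
|Γ|² = 0.685
P_refl = |Γ|²·P_inc = 142 mW, P_del = (1 − |Γ|²)·P_inc = 65.2 mW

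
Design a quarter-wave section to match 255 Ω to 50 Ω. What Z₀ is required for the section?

Z_qwt ≈ 113 Ω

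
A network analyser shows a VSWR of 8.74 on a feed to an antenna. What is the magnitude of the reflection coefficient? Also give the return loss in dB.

|Γ| ≈ 0.795; return loss ≈ 2 dB

|Γ| = (S − 1)/(S + 1) = (8.74 − 1)/(8.74 + 1) = 7.74/9.74
RL = −20·log₁₀|Γ| = −20·log₁₀(0.795)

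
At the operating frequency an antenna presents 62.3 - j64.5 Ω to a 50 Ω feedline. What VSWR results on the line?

Γ = (Z_L − Z_0)/(Z_L + Z_0) = (12.3 − j64.5)/(112.3 − j64.5)
|Γ| = 65.7/130 = 0.507
VSWR = (1 + |Γ|)/(1 − |Γ|) = 1.51/0.493

VSWR ≈ 3.06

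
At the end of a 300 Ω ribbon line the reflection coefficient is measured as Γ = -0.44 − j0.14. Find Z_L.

Z_L ≈ 113 − j40.1 Ω

Z_L = Z_0·(1 + Γ)/(1 − Γ) = 300·(0.56 − j0.14)/(1.44 + j0.14)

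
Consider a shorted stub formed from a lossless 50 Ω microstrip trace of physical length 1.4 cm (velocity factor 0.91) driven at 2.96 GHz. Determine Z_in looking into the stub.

Z_in ≈ +j70.5 Ω

λ = v/f = 0.91·c / 2.96 GHz = 0.0922 m
βl = 2π·l/λ = 2π × 0.152 = 54.6°
tan(βl) = 1.41
For a shorted stub, Z_in = jZ_0·tan(βl)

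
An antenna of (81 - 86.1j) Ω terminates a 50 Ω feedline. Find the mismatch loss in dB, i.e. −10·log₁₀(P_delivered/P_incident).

Γ = (31 − j86.1)/(131 − j86.1), |Γ| = 0.584
|Γ|² = 0.341, so P_del/P_inc = 1 − |Γ|² = 0.659
ML = −10·log₁₀(1 − |Γ|²)

mismatch loss ≈ 1.81 dB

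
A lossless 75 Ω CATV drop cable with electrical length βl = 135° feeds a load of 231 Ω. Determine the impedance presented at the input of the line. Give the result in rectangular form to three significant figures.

tan(βl) = tan(135°) = -1
Z_in = Z_0·(Z_L + jZ_0·tanβl)/(Z_0 + jZ_L·tanβl)
     = 75·(231 − j75)/(75 − j231)

Z_in ≈ 44.1 + j60.7 Ω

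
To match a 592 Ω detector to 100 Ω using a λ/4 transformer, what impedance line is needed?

Z_qwt ≈ 243 Ω

Z_qwt = √(Z_0·R_L) = √(100 × 592) = √59200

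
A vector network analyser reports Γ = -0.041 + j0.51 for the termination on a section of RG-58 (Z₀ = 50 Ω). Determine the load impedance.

Z_L ≈ 27.5 + j38 Ω

Z_L = Z_0·(1 + Γ)/(1 − Γ) = 50·(0.959 + j0.51)/(1.04 − j0.51)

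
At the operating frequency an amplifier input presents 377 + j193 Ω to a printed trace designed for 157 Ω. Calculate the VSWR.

Γ = (Z_L − Z_0)/(Z_L + Z_0) = (220 + j193)/(534 + j193)
|Γ| = 293/568 = 0.515
VSWR = (1 + |Γ|)/(1 − |Γ|) = 1.52/0.485

VSWR ≈ 3.13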